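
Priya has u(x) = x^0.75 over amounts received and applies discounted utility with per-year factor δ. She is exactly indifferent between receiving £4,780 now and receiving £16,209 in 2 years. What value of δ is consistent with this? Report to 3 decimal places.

δ ≈ 0.633

Indifference means u(4780) = δ^2 · u(16209), so δ^2 = u(4780)/u(16209).
With u(x) = x^0.75: δ^2 = 4780^0.75/16209^0.75 = (4780/16209)^0.75 = 0.40018.
Hence δ = (0.40018)^(1/2) = 0.63260.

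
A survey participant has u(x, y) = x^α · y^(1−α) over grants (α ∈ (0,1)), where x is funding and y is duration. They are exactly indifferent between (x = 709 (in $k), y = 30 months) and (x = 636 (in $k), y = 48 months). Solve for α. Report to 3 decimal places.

Set the two utilities equal: 709^α·30^(1−α) = 636^α·48^(1−α).
Taking logs: α·ln 709 + (1−α)·ln 30 = α·ln 636 + (1−α)·ln 48, i.e. α·0.108657 = (1−α)·0.470004.
With A = 0.108657 and B = 0.470004: α·A = (1−α)·B, so α = B/(A+B) = 0.470004/0.578661 ≈ 0.812.

α ≈ 0.812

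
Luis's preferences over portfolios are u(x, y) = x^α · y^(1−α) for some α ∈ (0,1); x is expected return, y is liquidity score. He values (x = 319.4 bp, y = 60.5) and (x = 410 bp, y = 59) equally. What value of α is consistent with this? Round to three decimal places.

α ≈ 0.091

The Cobb–Douglas utilities coincide, so 319.4^α·60.5^(1−α) = 410^α·59^(1−α).
Taking logs: α·ln 319.4 + (1−α)·ln 60.5 = α·ln 410 + (1−α)·ln 59, i.e. α·-0.249713 = (1−α)·-0.025106.
With A = -0.249713 and B = -0.025106: α·A = (1−α)·B, so α = B/(A+B) = -0.025106/-0.274819 ≈ 0.091.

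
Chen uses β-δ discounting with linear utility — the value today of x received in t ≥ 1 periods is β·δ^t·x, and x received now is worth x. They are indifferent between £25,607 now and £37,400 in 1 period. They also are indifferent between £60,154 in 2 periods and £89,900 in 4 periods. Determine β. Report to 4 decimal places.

The second indifference involves only future payoffs, so β cancels: β·δ^2·60154 = β·δ^4·89900, giving δ^2 = 60154/89900 = 0.66912, so δ = 0.81800.
Now use the now-vs-future pair: 25607 = β·δ·37400 gives β = 25607/(0.81800·37400) ≈ 0.8370.

β ≈ 0.8370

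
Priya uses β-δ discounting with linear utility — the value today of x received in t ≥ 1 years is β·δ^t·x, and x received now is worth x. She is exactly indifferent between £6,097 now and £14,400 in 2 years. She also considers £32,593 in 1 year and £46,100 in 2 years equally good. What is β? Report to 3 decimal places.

β ≈ 0.847

Both payoffs in the second observation are in the future, so β drops out: δ^1·32593 = δ^2·46100 ⇒ δ = 32593/46100 = 0.70701.
The first indifference: 6097 = β·δ^2·14400, so β = 6097/(δ^2·14400) = 6097/(0.49986·14400) ≈ 0.847.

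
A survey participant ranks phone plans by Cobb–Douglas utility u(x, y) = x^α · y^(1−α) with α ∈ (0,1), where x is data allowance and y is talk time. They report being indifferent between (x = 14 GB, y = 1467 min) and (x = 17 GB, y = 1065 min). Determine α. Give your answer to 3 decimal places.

α ≈ 0.623

The Cobb–Douglas utilities coincide, so 14^α·1467^(1−α) = 17^α·1065^(1−α).
(14/17)^α = (1065/1467)^(1−α); take logs: α·ln(14/17) = (1−α)·ln(1065/1467), i.e. α·-0.194156 = (1−α)·-0.320245.
With A = -0.194156 and B = -0.320245: α·A = (1−α)·B, so α = B/(A+B) = -0.320245/-0.514401 ≈ 0.623.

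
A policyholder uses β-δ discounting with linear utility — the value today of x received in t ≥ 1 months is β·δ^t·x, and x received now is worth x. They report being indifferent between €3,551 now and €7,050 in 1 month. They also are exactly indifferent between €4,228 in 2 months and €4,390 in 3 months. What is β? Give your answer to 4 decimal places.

Both payoffs in the second observation are in the future, so β drops out: δ^2·4228 = δ^3·4390 ⇒ δ = 4228/4390 = 0.96310.
Now use the now-vs-future pair: 3551 = β·δ·7050 gives β = 3551/(0.96310·7050) ≈ 0.5230.

β ≈ 0.5230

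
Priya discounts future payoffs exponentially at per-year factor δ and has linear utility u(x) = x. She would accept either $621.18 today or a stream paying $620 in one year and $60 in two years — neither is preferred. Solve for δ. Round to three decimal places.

Present value of the stream is 620·δ + 60·δ². Indifference gives 620δ + 60δ² = 621.18.
That is, 60δ² + 620δ − 621.18 = 0, a quadratic in δ.
By the quadratic formula (taking the positive root), δ = (−620 + √533483.20) / 120 ≈ 0.920.

δ ≈ 0.920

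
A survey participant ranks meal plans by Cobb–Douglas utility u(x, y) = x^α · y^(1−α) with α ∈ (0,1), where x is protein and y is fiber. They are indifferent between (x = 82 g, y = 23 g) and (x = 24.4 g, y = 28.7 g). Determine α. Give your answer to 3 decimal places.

The Cobb–Douglas utilities coincide, so 82^α·23^(1−α) = 24.4^α·28.7^(1−α).
Taking logs: α·ln 82 + (1−α)·ln 23 = α·ln 24.4 + (1−α)·ln 28.7, i.e. α·1.212136 = (1−α)·0.221403.
So α/(1−α) = (0.221403)/(1.212136) = 0.182655, and α = 0.182655/1.182655 ≈ 0.154.

α ≈ 0.154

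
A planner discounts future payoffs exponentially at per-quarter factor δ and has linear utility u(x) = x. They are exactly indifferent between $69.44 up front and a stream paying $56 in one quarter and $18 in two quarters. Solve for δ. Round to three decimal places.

δ ≈ 0.950

The stream is worth 56δ + 18δ² today, so 56δ + 18δ² = 69.44.
Rearranged: 18δ² + 56δ − 69.44 = 0.
By the quadratic formula (taking the positive root), δ = (−56 + √8135.68) / 36 ≈ 0.950.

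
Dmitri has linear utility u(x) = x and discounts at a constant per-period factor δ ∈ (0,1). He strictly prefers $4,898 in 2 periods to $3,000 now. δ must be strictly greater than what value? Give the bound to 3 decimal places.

Under u(x) = x this choice says 3000 < δ^2·4898.
Hence δ^2 > 3000/4898 = 0.61249, and x ↦ x^(1/2) is increasing on (0,∞).
δ > (3000/4898)^(1/2) ≈ 0.783.

δ > 0.783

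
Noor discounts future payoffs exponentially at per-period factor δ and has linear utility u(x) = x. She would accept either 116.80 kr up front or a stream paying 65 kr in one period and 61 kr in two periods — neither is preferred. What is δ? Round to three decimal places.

δ ≈ 0.950

The stream is worth 65δ + 61δ² today, so 65δ + 61δ² = 116.80.
That is, 61δ² + 65δ − 116.80 = 0, a quadratic in δ.
δ = (−65 + √(65² + 4·61·116.80)) / (2·61) = (−65 + √32724.20) / 122 ≈ 0.950.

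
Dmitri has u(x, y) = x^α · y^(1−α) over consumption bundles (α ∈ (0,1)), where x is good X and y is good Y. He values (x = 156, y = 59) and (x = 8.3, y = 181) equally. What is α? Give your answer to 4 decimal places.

α ≈ 0.2765

The Cobb–Douglas utilities coincide, so 156^α·59^(1−α) = 8.3^α·181^(1−α).
Taking logs: α·ln 156 + (1−α)·ln 59 = α·ln 8.3 + (1−α)·ln 181, i.e. α·2.9336005 = (1−α)·1.1209596.
With A = 2.9336005 and B = 1.1209596: α·A = (1−α)·B, so α = B/(A+B) = 1.1209596/4.0545601 ≈ 0.2765.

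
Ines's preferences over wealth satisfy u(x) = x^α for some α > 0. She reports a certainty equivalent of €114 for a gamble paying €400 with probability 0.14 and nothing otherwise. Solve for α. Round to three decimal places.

α ≈ 1.566

Since u(0) = 0, the lottery's EU is 0.14·400^α.
Equating: 114^α = 0.14·400^α, i.e. 0.2850^α = 0.14.
Taking logs: α·ln(114/400) = ln(0.14), so α = -1.966113 / -1.255266 ≈ 1.566.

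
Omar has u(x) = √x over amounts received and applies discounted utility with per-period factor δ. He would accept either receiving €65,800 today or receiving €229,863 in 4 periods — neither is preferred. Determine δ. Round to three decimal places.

δ ≈ 0.855

Equating discounted utilities: u(65800) = δ^4·u(229863) ⇒ δ^4 = u(65800)/u(229863).
Since u(x) = √x, δ^4 = √(65800/229863) = 0.53503.
Hence δ = (0.53503)^(1/4) = 0.85525.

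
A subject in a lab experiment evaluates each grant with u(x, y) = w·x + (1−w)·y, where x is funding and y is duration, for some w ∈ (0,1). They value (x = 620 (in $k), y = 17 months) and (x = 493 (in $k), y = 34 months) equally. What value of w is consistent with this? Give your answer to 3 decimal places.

Equating utilities: w·620 + (1−w)·17 = w·493 + (1−w)·34.
w·(620−493) = (1−w)·(34−17), i.e. w·127 = (1−w)·17.
So w/(1−w) = 17/127 = 0.1339, giving w = 17/(127+17) = 0.118.

w = 0.118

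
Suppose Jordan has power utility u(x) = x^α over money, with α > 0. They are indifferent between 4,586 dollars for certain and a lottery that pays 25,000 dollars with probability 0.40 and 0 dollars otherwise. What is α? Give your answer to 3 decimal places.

EU(lottery) = 0.40·25000^α + 0.60·0 = 0.40·25000^α.
Equating: 4586^α = 0.40·25000^α, i.e. 0.1834^α = 0.40.
α = ln(0.40) / ln(4586/25000) = -0.916291/-1.695868 ≈ 0.540.

α ≈ 0.540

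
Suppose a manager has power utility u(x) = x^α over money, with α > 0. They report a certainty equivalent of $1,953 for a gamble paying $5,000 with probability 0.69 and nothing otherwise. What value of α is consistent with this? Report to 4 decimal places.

Since u(0) = 0, the lottery's EU is 0.69·5000^α.
Equating: 1953^α = 0.69·5000^α, i.e. 0.3906^α = 0.69.
α = ln(0.69) / ln(1953/5000) = -0.3710637/-0.9400713 ≈ 0.3947.

α ≈ 0.3947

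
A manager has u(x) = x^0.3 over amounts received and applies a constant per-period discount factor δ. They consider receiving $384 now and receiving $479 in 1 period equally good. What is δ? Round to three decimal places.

The payoff in 1 period is discounted by δ, so u(384) = δ·u(479) and δ = u(384)/u(479).
With u(x) = x^0.3: δ = 384^0.3/479^0.3 = (384/479)^0.3 = 0.93583.

δ ≈ 0.936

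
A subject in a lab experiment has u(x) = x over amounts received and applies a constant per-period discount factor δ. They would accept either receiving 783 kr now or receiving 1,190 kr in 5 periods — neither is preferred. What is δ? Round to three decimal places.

Equating discounted utilities: u(783) = δ^5·u(1190) ⇒ δ^5 = u(783)/u(1190).
With u(x) = x: δ^5 = 783/1190 = 0.65798.
So δ = 0.65798^(1/5) ≈ 0.920.

δ ≈ 0.920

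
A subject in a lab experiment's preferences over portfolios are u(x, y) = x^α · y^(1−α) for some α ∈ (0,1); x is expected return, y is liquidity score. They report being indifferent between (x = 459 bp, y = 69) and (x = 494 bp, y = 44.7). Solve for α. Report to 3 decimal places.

Indifference: 459^α · 69^(1−α) = 494^α · 44.7^(1−α).
(459/494)^α = (44.7/69)^(1−α); take logs: α·ln(459/494) = (1−α)·ln(44.7/69), i.e. α·-0.073485 = (1−α)·-0.434133.
With A = -0.073485 and B = -0.434133: α·A = (1−α)·B, so α = B/(A+B) = -0.434133/-0.507618 ≈ 0.855.

α ≈ 0.855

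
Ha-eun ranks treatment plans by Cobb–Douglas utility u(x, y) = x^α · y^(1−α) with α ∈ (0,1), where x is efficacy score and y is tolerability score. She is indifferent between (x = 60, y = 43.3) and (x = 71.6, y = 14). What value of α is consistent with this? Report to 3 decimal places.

Indifference: 60^α · 43.3^(1−α) = 71.6^α · 14^(1−α).
Rearrange to (60/71.6)^α = (14/43.3)^(1−α) and take logs: α·-0.176751 = (1−α)·-1.129095.
So α/(1−α) = (-1.129095)/(-0.176751) = 6.388054, and α = 6.388054/7.388054 ≈ 0.865.

α ≈ 0.865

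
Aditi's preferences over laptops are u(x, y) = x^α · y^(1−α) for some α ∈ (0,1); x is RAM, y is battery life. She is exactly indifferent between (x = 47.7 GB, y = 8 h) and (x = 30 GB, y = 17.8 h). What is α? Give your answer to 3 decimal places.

Indifference: 47.7^α · 8^(1−α) = 30^α · 17.8^(1−α).
(47.7/30)^α = (17.8/8)^(1−α); take logs: α·ln(47.7/30) = (1−α)·ln(17.8/8), i.e. α·0.463734 = (1−α)·0.799757.
With A = 0.463734 and B = 0.799757: α·A = (1−α)·B, so α = B/(A+B) = 0.799757/1.263491 ≈ 0.633.

α ≈ 0.633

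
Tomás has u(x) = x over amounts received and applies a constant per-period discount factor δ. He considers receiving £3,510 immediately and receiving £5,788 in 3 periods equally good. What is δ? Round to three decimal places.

δ ≈ 0.846

Equating discounted utilities: u(3510) = δ^3·u(5788) ⇒ δ^3 = u(3510)/u(5788).
With u(x) = x: δ^3 = 3510/5788 = 0.60643.
So δ = 0.60643^(1/3) ≈ 0.846.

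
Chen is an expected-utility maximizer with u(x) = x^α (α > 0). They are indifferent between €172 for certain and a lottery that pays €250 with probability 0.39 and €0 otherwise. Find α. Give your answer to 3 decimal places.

α ≈ 2.518

The lottery's expected utility is 0.39·u(250) + 0.61·u(0) = 0.39·250^α (since u(0) = 0 for α > 0).
Indifference: 172^α = 0.39·250^α, so (172/250)^α = 0.39.
α = ln(0.39) / ln(172/250) = -0.941609/-0.373966 ≈ 2.518.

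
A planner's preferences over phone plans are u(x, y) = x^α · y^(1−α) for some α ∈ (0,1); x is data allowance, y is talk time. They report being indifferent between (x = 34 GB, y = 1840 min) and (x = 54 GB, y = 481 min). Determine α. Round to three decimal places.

α ≈ 0.744

Set the two utilities equal: 34^α·1840^(1−α) = 54^α·481^(1−α).
Taking logs: α·ln 34 + (1−α)·ln 1840 = α·ln 54 + (1−α)·ln 481, i.e. α·-0.462624 = (1−α)·-1.341654.
So α/(1−α) = (-1.341654)/(-0.462624) = 2.900096, and α = 2.900096/3.900096 ≈ 0.744.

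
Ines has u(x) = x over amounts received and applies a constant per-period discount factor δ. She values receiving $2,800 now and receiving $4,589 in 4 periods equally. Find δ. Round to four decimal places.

Indifference means u(2800) = δ^4 · u(4589), so δ^4 = u(2800)/u(4589).
With u(x) = x: δ^4 = 2800/4589 = 0.61015.
Hence δ = (0.61015)^(1/4) = 0.883812.

δ ≈ 0.8838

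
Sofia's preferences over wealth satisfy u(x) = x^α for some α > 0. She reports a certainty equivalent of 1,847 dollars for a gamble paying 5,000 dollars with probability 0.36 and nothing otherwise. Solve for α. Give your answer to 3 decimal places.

α ≈ 1.026

Since u(0) = 0, the lottery's EU is 0.36·5000^α.
Indifference: 1847^α = 0.36·5000^α, so (1847/5000)^α = 0.36.
Taking logs: α·ln(1847/5000) = ln(0.36), so α = -1.021651 / -0.995875 ≈ 1.026.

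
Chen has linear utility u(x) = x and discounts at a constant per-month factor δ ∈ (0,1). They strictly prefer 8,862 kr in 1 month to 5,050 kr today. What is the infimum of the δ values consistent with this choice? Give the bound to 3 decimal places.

Comparing present values: 5050 < δ·8862.
So δ > 5050/8862 = 0.56985.

δ > 0.570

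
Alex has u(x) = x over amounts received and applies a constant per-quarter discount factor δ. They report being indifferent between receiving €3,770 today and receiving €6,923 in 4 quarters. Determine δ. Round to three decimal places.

Equating discounted utilities: u(3770) = δ^4·u(6923) ⇒ δ^4 = u(3770)/u(6923).
With u(x) = x: δ^4 = 3770/6923 = 0.54456.
Taking the 4th root: δ = 0.54456^(1/4) ≈ 0.859.

δ ≈ 0.859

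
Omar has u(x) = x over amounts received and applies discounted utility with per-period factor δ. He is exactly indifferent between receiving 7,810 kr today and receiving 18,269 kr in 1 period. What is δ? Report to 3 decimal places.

δ ≈ 0.428

Indifference means u(7810) = δ · u(18269), so δ = u(7810)/u(18269).
With u(x) = x: δ = 7810/18269 = 0.42750.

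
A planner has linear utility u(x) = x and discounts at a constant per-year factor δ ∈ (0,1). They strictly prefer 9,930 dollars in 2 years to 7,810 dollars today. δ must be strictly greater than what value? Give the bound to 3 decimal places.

δ > 0.887

The preference means 7810 < δ^2·9930.
So δ^2 > 7810/9930 = 0.78651; taking the square root of both positive sides preserves the inequality.
δ > 0.78651^(1/2) = 0.887.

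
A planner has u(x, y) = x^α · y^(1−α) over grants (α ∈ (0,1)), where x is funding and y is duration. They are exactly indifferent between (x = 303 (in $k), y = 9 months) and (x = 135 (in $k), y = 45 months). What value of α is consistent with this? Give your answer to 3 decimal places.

Set the two utilities equal: 303^α·9^(1−α) = 135^α·45^(1−α).
Taking logs: α·ln 303 + (1−α)·ln 9 = α·ln 135 + (1−α)·ln 45, i.e. α·0.808458 = (1−α)·1.609438.
With A = 0.808458 and B = 1.609438: α·A = (1−α)·B, so α = B/(A+B) = 1.609438/2.417896 ≈ 0.666.

α ≈ 0.666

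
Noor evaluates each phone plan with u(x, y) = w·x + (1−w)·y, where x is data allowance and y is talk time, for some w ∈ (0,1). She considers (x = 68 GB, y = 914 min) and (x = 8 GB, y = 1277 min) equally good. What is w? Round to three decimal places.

w = 0.858

u(68,914) = u(8,1277) means w·68 + (1−w)·914 = w·8 + (1−w)·1277.
Rearranging, 60·w − 363·(1−w) = 0.
Hence w = 363/(60+363) = 363/423 = 0.858.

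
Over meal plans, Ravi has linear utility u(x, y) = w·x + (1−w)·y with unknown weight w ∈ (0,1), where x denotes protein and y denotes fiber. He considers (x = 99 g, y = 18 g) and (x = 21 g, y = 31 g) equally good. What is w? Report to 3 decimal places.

u(99,18) = u(21,31) means w·99 + (1−w)·18 = w·21 + (1−w)·31.
w·(99−21) = (1−w)·(31−18), i.e. w·78 = (1−w)·13.
Hence w = 13/(78+13) = 13/91 = 0.143.

w = 0.143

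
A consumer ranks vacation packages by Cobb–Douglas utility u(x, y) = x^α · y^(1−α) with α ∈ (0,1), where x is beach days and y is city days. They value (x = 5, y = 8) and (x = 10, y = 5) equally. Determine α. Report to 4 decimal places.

α ≈ 0.4041

The Cobb–Douglas utilities coincide, so 5^α·8^(1−α) = 10^α·5^(1−α).
Taking logs: α·ln 5 + (1−α)·ln 8 = α·ln 10 + (1−α)·ln 5, i.e. α·-0.6931472 = (1−α)·-0.4700036.
Thus α·(-1.1631508) = -0.4700036, so α = -0.4700036/-1.1631508 ≈ 0.4041.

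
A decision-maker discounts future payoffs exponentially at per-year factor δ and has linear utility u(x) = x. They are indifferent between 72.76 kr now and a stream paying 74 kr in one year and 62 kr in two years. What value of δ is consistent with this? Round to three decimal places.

Present value of the stream is 74·δ + 62·δ². Indifference gives 74δ + 62δ² = 72.76.
That is, 62δ² + 74δ − 72.76 = 0, a quadratic in δ.
δ = (−74 + √(74² + 4·62·72.76)) / (2·62) = (−74 + √23520.48) / 124 ≈ 0.640.

δ ≈ 0.640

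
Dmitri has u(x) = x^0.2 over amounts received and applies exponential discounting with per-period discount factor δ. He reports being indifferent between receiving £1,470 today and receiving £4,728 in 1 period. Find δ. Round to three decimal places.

δ ≈ 0.792

Equating discounted utilities: u(1470) = δ·u(4728) ⇒ δ = u(1470)/u(4728).
Since u(x) = x^0.2, δ = (1470/4728)^0.2 = 0.31091^0.2 = 0.79164.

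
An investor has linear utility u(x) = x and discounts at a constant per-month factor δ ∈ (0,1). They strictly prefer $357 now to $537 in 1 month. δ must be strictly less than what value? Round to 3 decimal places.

Under u(x) = x this choice says 357 > δ·537.
So δ < 357/537 = 0.66480.

δ < 0.665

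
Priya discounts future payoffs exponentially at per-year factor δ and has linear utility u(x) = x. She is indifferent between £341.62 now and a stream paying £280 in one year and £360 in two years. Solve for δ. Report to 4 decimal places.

δ ≈ 0.6600

Present value of the stream is 280·δ + 360·δ². Indifference gives 280δ + 360δ² = 341.62.
So 360δ² + 280δ − 341.62 = 0.
δ = (−280 + √(280² + 4·360·341.62)) / (2·360) = (−280 + √570332.80) / 720 ≈ 0.6600.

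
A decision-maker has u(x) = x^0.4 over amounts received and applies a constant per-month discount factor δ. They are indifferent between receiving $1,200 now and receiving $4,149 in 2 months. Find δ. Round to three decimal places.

Indifference means u(1200) = δ^2 · u(4149), so δ^2 = u(1200)/u(4149).
With u(x) = x^0.4: δ^2 = 1200^0.4/4149^0.4 = (1200/4149)^0.4 = 0.60883.
Taking the square root: δ = 0.60883^(1/2) ≈ 0.780.

δ ≈ 0.780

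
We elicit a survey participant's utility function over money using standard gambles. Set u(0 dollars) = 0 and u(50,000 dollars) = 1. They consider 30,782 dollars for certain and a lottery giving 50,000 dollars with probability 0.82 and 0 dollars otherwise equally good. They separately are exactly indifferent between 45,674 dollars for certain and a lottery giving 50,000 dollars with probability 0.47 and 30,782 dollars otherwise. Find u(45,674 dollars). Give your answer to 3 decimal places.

First, u(30,782 dollars) = 0.82·u(50,000 dollars) + 0.18·u(0 dollars) = 0.82.
The second indifference gives u(45,674 dollars) = 0.47·u(50,000 dollars) + 0.53·u(30,782 dollars) = 0.47·1.00 + 0.53·0.82 = 0.9046.

0.905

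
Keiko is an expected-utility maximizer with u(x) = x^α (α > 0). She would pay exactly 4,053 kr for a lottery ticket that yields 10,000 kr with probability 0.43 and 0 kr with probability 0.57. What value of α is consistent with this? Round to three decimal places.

α ≈ 0.934

EU(lottery) = 0.43·10000^α + 0.57·0 = 0.43·10000^α.
Equating: 4053^α = 0.43·10000^α, i.e. 0.4053^α = 0.43.
Taking logs: α·ln(4053/10000) = ln(0.43), so α = -0.843970 / -0.903128 ≈ 0.934.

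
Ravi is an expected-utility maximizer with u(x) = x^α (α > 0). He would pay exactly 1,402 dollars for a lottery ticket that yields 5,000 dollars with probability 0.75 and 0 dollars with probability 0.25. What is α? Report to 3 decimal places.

Since u(0) = 0, the lottery's EU is 0.75·5000^α.
Setting u(1402) equal to that: 1402^α = 0.75·5000^α ⇒ (1402/5000)^α = 0.75.
Taking logs: α·ln(1402/5000) = ln(0.75), so α = -0.287682 / -1.271538 ≈ 0.226.

α ≈ 0.226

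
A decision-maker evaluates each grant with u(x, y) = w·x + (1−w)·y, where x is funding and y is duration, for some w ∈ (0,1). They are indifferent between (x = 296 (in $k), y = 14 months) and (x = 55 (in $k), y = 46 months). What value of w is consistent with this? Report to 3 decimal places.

Indifference: w·296 + (1−w)·14 = w·55 + (1−w)·46.
Rearranging, 241·w − 32·(1−w) = 0.
The marginal rate of substitution is 32/241, so w = 32/(241+32) = 0.117.

w = 0.117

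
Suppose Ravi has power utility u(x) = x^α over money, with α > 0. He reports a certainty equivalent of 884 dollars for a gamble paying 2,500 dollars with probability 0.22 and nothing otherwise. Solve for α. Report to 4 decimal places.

α ≈ 1.4565

Since u(0) = 0, the lottery's EU is 0.22·2500^α.
Indifference: 884^α = 0.22·2500^α, so (884/2500)^α = 0.22.
Take logs: α = ln 0.22 / ln(884/2500) ≈ 1.456468.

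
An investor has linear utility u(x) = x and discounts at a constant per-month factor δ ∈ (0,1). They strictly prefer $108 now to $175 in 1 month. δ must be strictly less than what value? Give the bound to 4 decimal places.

δ < 0.6171

Comparing present values: 108 > δ·175.
Dividing through by 175 gives δ < 0.61714.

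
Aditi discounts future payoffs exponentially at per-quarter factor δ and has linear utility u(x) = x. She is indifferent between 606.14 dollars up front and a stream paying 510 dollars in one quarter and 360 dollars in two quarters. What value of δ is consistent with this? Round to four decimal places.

Present value of the stream is 510·δ + 360·δ². Indifference gives 510δ + 360δ² = 606.14.
So 360δ² + 510δ − 606.14 = 0.
The positive root is δ = [−510 + √(510² + 4·360·606.14)] / (2·360) = (−510 + 1064.397)/720 ≈ 0.7700.

δ ≈ 0.7700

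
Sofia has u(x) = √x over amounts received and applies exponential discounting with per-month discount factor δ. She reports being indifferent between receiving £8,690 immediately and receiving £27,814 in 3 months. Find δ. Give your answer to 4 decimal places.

δ ≈ 0.8237

The payoff in 3 months is discounted by δ^3, so u(8690) = δ^3·u(27814) and δ^3 = u(8690)/u(27814).
With u(x) = √x: δ^3 = √8690/√27814 = √(8690/27814) = 0.55896.
Taking the cube root: δ = 0.55896^(1/3) ≈ 0.8237.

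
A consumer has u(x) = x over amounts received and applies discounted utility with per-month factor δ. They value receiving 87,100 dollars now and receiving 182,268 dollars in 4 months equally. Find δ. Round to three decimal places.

Equating discounted utilities: u(87100) = δ^4·u(182268) ⇒ δ^4 = u(87100)/u(182268).
With u(x) = x: δ^4 = 87100/182268 = 0.47787.
So δ = 0.47787^(1/4) ≈ 0.831.

δ ≈ 0.831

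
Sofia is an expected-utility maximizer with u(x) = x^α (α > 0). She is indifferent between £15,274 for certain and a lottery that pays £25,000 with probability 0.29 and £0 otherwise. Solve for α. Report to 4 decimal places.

Since u(0) = 0, the lottery's EU is 0.29·25000^α.
Setting u(15274) equal to that: 15274^α = 0.29·25000^α ⇒ (15274/25000)^α = 0.29.
α = ln(0.29) / ln(15274/25000) = -1.2378744/-0.4927238 ≈ 2.5123.

α ≈ 2.5123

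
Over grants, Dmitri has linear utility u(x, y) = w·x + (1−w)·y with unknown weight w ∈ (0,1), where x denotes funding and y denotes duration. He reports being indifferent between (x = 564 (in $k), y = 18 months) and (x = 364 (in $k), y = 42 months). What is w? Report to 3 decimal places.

w = 0.107

Equating utilities: w·564 + (1−w)·18 = w·364 + (1−w)·42.
Rearranging, 200·w − 24·(1−w) = 0.
Hence w = 24/(200+24) = 24/224 = 0.107.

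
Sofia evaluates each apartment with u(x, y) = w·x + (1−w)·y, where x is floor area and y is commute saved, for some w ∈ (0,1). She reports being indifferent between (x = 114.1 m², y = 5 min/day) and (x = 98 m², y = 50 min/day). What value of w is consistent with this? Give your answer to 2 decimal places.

Indifference: w·114.1 + (1−w)·5 = w·98 + (1−w)·50.
Rearranging, 16.1·w − 45·(1−w) = 0.
Hence w = 45/(16.1+45) = 45/61.1 = 0.74.

w = 0.74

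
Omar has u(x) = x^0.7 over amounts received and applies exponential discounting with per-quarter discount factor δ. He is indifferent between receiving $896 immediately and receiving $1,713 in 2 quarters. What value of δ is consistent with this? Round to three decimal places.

δ ≈ 0.797

Indifference means u(896) = δ^2 · u(1713), so δ^2 = u(896)/u(1713).
Since u(x) = x^0.7, δ^2 = (896/1713)^0.7 = 0.52306^0.7 = 0.63531.
So δ = 0.63531^(1/2) ≈ 0.797.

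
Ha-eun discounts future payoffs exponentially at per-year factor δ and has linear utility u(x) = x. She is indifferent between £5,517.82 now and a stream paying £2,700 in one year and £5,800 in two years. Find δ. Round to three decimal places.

δ ≈ 0.770

Present value of the stream is 2700·δ + 5800·δ². Indifference gives 2700δ + 5800δ² = 5517.82.
So 5800δ² + 2700δ − 5517.82 = 0.
The positive root is δ = [−2700 + √(2700² + 4·5800·5517.82)] / (2·5800) = (−2700 + 11632.000)/11600 ≈ 0.770.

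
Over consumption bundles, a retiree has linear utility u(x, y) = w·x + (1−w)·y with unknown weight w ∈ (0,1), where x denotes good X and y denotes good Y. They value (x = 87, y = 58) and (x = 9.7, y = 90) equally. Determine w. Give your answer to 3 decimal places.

w = 0.293

u(87,58) = u(9.7,90) means w·87 + (1−w)·58 = w·9.7 + (1−w)·90.
Rearranging, 77.3·w − 32·(1−w) = 0.
So w/(1−w) = 32/77.3 = 0.4140, giving w = 32/(77.3+32) = 0.293.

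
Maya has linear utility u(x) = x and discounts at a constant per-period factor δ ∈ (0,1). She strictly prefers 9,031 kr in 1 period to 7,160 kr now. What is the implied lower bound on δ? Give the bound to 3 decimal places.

δ > 0.793

Comparing present values: 7160 < δ·9031.
Dividing through by 9031 gives δ > 0.79282.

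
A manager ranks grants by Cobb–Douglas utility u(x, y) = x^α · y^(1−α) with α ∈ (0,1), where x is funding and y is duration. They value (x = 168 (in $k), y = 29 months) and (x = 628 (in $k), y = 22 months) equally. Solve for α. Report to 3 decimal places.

Indifference: 168^α · 29^(1−α) = 628^α · 22^(1−α).
Taking logs: α·ln 168 + (1−α)·ln 29 = α·ln 628 + (1−α)·ln 22, i.e. α·-1.318576 = (1−α)·-0.276253.
Thus α·(-1.594829) = -0.276253, so α = -0.276253/-1.594829 ≈ 0.173.

α ≈ 0.173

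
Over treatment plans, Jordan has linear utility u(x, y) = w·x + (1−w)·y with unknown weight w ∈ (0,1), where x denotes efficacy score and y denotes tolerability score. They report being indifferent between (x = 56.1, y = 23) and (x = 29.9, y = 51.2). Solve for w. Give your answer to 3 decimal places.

w = 0.518

Indifference: w·56.1 + (1−w)·23 = w·29.9 + (1−w)·51.2.
Collecting terms: w·26.2 = (1−w)·28.2.
Hence w = 28.2/(26.2+28.2) = 28.2/54.4 = 0.518.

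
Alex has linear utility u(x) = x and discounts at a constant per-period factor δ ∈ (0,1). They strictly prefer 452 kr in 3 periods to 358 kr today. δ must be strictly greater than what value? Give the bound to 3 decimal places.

δ > 0.925

Comparing present values: 358 < δ^3·452.
Hence δ^3 > 358/452 = 0.79204, and x ↦ x^(1/3) is increasing on (0,∞).
δ > (358/452)^(1/3) ≈ 0.925.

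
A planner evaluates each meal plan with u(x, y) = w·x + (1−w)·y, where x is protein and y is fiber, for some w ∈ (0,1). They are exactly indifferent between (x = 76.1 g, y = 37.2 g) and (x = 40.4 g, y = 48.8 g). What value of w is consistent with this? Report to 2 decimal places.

Equating utilities: w·76.1 + (1−w)·37.2 = w·40.4 + (1−w)·48.8.
w·(76.1−40.4) = (1−w)·(48.8−37.2), i.e. w·35.7 = (1−w)·11.6.
The marginal rate of substitution is 11.6/35.7, so w = 11.6/(35.7+11.6) = 0.25.

w = 0.25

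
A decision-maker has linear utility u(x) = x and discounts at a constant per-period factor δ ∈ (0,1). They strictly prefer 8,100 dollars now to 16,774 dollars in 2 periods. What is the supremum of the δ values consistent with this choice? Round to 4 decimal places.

δ < 0.6949

Comparing present values: 8100 > δ^2·16774.
Dividing by 16774: δ^2 < 0.48289. Both sides are positive, so the square root keeps the direction.
δ < 0.48289^(1/2) = 0.6949.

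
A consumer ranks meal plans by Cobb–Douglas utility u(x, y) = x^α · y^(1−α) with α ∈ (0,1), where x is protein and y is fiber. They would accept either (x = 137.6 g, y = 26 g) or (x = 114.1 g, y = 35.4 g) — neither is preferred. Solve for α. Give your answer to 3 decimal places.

Set the two utilities equal: 137.6^α·26^(1−α) = 114.1^α·35.4^(1−α).
Rearrange to (137.6/114.1)^α = (35.4/26)^(1−α) and take logs: α·0.187276 = (1−α)·0.308615.
Thus α·(0.495891) = 0.308615, so α = 0.308615/0.495891 ≈ 0.622.

α ≈ 0.622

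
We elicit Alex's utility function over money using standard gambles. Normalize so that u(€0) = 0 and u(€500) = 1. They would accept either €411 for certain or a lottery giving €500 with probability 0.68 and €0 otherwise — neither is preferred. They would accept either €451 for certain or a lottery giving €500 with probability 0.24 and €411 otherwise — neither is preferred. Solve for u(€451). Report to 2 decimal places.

First, u(€411) = 0.68·u(€500) + 0.32·u(€0) = 0.68.
Then u(€451) = 0.24·u(€500) + 0.76·u(€411) = 0.24·1.00 + 0.76·0.68 = 0.7568.

0.76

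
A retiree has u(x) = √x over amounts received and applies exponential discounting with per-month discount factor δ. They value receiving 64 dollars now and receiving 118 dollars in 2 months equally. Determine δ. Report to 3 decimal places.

δ ≈ 0.858

The payoff in 2 months is discounted by δ^2, so u(64) = δ^2·u(118) and δ^2 = u(64)/u(118).
Since u(x) = √x, δ^2 = √(64/118) = 0.73646.
So δ = 0.73646^(1/2) ≈ 0.858.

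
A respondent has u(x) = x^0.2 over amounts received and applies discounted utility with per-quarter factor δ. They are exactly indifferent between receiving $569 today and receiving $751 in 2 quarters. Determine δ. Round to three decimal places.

δ ≈ 0.973

The payoff in 2 quarters is discounted by δ^2, so u(569) = δ^2·u(751) and δ^2 = u(569)/u(751).
With u(x) = x^0.2: δ^2 = 569^0.2/751^0.2 = (569/751)^0.2 = 0.94601.
Hence δ = (0.94601)^(1/2) = 0.97263.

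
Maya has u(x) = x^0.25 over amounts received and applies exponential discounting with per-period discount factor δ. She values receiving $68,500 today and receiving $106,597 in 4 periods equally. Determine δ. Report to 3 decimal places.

The payoff in 4 periods is discounted by δ^4, so u(68500) = δ^4·u(106597) and δ^4 = u(68500)/u(106597).
With u(x) = x^0.25: δ^4 = 68500^0.25/106597^0.25 = (68500/106597)^0.25 = 0.89534.
Hence δ = (0.89534)^(1/4) = 0.97274.

δ ≈ 0.973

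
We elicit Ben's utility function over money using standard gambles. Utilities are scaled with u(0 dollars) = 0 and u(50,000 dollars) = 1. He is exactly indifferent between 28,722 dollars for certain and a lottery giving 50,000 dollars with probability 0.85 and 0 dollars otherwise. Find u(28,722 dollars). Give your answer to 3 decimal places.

By the standard-gamble method, u(28,722 dollars) is just the indifference probability on the best outcome: 0.85.

0.850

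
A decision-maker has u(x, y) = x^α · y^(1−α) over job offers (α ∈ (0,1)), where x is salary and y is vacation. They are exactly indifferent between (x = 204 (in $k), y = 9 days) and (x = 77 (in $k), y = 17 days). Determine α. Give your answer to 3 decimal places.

Set the two utilities equal: 204^α·9^(1−α) = 77^α·17^(1−α).
(204/77)^α = (17/9)^(1−α); take logs: α·ln(204/77) = (1−α)·ln(17/9), i.e. α·0.974315 = (1−α)·0.635989.
Thus α·(1.610304) = 0.635989, so α = 0.635989/1.610304 ≈ 0.395.

α ≈ 0.395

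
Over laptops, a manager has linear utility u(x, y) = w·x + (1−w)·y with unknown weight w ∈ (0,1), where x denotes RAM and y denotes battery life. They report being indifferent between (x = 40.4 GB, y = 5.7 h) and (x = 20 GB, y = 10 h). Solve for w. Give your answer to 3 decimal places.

Indifference: w·40.4 + (1−w)·5.7 = w·20 + (1−w)·10.
w·(40.4−20) = (1−w)·(10−5.7), i.e. w·20.4 = (1−w)·4.3.
Hence w = 4.3/(20.4+4.3) = 4.3/24.7 = 0.174.

w = 0.174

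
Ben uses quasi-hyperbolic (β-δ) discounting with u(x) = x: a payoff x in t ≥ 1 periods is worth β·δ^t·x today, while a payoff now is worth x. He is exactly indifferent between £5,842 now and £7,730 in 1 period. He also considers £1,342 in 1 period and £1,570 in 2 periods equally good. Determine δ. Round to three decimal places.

δ ≈ 0.855

The second indifference involves only future payoffs, so β cancels: β·δ^1·1342 = β·δ^2·1570, giving δ = 1342/1570 = 0.85478.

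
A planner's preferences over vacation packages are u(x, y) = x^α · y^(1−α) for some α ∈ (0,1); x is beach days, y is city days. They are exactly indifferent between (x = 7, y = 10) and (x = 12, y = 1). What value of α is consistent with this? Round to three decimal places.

α ≈ 0.810

Set the two utilities equal: 7^α·10^(1−α) = 12^α·1^(1−α).
(7/12)^α = (1/10)^(1−α); take logs: α·ln(7/12) = (1−α)·ln(1/10), i.e. α·-0.538997 = (1−α)·-2.302585.
With A = -0.538997 and B = -2.302585: α·A = (1−α)·B, so α = B/(A+B) = -2.302585/-2.841582 ≈ 0.810.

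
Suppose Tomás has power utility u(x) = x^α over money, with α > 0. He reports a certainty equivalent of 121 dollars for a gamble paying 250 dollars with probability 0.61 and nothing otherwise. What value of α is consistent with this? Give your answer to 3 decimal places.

The lottery's expected utility is 0.61·u(250) + 0.39·u(0) = 0.61·250^α (since u(0) = 0 for α > 0).
Equating: 121^α = 0.61·250^α, i.e. 0.4840^α = 0.61.
α = ln(0.61) / ln(121/250) = -0.494296/-0.725670 ≈ 0.681.

α ≈ 0.681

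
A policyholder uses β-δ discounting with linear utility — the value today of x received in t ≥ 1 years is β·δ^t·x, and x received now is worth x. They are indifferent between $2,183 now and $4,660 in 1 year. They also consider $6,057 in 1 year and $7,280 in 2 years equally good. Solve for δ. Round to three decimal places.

Both payoffs in the second observation are in the future, so β drops out: δ^1·6057 = δ^2·7280 ⇒ δ = 6057/7280 = 0.83201.

δ ≈ 0.832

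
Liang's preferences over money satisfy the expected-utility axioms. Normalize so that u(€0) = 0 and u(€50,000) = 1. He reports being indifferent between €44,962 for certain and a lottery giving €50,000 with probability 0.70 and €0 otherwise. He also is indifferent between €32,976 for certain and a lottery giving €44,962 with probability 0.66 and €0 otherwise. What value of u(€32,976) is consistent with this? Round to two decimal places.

0.46

From the first indifference, u(€44,962) = 0.70·u(€50,000) + 0.30·u(€0) = 0.70·1 + 0.30·0 = 0.70.
Chaining: u(€32,976) = 0.66·0.70 + 0.34·0.00 = 0.4620.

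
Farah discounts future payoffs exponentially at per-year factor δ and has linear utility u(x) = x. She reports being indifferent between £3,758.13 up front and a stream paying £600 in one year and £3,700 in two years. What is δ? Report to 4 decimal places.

Equating present values: 3758.13 = 600δ + 3700δ².
So 3700δ² + 600δ − 3758.13 = 0.
δ = (−600 + √(600² + 4·3700·3758.13)) / (2·3700) = (−600 + √55980324.00) / 7400 ≈ 0.9300.

δ ≈ 0.9300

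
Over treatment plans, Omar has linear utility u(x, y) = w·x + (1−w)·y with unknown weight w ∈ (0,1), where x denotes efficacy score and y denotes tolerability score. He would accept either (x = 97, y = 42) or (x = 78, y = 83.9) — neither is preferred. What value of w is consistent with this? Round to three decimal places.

u(97,42) = u(78,83.9) means w·97 + (1−w)·42 = w·78 + (1−w)·83.9.
w·(97−78) = (1−w)·(83.9−42), i.e. w·19 = (1−w)·41.9.
Hence w = 41.9/(19+41.9) = 41.9/60.9 = 0.688.

w = 0.688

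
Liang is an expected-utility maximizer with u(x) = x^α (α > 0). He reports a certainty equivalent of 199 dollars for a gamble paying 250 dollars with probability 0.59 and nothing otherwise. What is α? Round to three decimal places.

EU(lottery) = 0.59·250^α + 0.41·0 = 0.59·250^α.
Equating: 199^α = 0.59·250^α, i.e. 0.7960^α = 0.59.
α = ln(0.59) / ln(199/250) = -0.527633/-0.228156 ≈ 2.313.

α ≈ 2.313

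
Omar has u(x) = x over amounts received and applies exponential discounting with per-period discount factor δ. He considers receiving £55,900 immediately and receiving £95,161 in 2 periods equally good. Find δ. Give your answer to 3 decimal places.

The payoff in 2 periods is discounted by δ^2, so u(55900) = δ^2·u(95161) and δ^2 = u(55900)/u(95161).
With u(x) = x: δ^2 = 55900/95161 = 0.58743.
Hence δ = (0.58743)^(1/2) = 0.76644.

δ ≈ 0.766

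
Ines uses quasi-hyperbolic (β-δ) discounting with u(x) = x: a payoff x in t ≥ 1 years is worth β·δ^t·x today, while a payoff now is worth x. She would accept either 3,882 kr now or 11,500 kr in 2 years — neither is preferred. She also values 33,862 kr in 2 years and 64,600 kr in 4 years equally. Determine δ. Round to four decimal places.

δ ≈ 0.7240

The second indifference involves only future payoffs, so β cancels: β·δ^2·33862 = β·δ^4·64600, giving δ^2 = 33862/64600 = 0.52418, so δ = 0.72400.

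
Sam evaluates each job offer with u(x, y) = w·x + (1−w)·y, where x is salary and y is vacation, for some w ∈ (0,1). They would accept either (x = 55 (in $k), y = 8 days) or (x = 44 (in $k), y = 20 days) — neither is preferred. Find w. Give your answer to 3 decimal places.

w = 0.522

u(55,8) = u(44,20) means w·55 + (1−w)·8 = w·44 + (1−w)·20.
Rearranging, 11·w − 12·(1−w) = 0.
So w/(1−w) = 12/11 = 1.0909, giving w = 12/(11+12) = 0.522.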